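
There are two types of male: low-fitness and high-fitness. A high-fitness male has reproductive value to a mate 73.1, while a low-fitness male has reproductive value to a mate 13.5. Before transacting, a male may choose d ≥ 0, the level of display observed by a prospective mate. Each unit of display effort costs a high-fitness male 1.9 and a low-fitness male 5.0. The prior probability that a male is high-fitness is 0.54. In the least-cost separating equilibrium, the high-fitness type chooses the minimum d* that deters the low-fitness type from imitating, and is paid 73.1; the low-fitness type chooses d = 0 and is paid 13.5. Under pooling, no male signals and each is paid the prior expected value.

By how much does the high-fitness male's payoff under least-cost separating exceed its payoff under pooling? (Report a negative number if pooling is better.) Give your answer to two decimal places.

4.77

Least-cost separating signal: d* solves 13.5 = 73.1 − 5.0·d*, so d* = (73.1 − 13.5)/5.0 = 11.92.
High-fitness type's separating payoff: 73.1 − 1.9 × d* = 73.1 − 1.9 × (73.1 − 13.5)/5.0 = 73.1 − 113.24/5.0 = 50.452.
Pooling payoff: 0.54 × 73.1 + 0.46 × 13.5 = 45.684.
Difference: 50.452 − 45.684 = 4.768, i.e. 4.77 to two decimal places.
The high-fitness type prefers to separate.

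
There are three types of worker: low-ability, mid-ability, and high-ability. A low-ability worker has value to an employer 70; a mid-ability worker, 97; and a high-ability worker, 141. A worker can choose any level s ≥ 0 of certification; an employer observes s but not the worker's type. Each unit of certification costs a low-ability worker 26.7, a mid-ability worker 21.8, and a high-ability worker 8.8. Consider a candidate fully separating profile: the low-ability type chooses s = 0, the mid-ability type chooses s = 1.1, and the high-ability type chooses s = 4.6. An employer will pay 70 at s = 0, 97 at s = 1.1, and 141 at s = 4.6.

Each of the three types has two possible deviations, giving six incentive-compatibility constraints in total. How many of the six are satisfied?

High-ability (own payoff 141 − 8.8×4.6 = 100.52): to s=0 gives 70 → no gain ✓; to s=1.1 gives 97 − 8.8×1.1 = 87.32 → no gain ✓.
Mid-ability (own payoff 97 − 21.8×1.1 = 73.02): to s=0 gives 70 → no gain ✓; to s=4.6 gives 141 − 21.8×4.6 = 40.72 → no gain ✓.
Low-ability (own payoff 70): to s=1.1 gives 97 − 26.7×1.1 = 67.63 → no gain ✓; to s=4.6 gives 141 − 26.7×4.6 = 18.18 → no gain ✓.
6 of the 6 constraints hold; this profile is a separating equilibrium.

6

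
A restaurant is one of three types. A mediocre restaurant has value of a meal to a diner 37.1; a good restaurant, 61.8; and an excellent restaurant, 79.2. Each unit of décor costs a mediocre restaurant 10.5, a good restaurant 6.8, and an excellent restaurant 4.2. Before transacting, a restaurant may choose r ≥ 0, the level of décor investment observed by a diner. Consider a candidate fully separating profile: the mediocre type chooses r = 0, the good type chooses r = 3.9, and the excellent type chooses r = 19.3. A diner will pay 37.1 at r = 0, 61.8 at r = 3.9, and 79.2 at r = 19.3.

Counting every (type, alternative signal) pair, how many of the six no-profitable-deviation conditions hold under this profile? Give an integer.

3

Excellent (own payoff 79.2 − 4.2×19.3 = -1.86): to r=0 gives 37.1 → profitable ✗; to r=3.9 gives 61.8 − 4.2×3.9 = 45.42 → profitable ✗.
Mediocre (own payoff 37.1): to r=3.9 gives 61.8 − 10.5×3.9 = 20.85 → no gain ✓; to r=19.3 gives 79.2 − 10.5×19.3 = -123.45 → no gain ✓.
Good (own payoff 61.8 − 6.8×3.9 = 35.28): to r=0 gives 37.1 → profitable ✗; to r=19.3 gives 79.2 − 6.8×19.3 = -52.04 → no gain ✓.
3 of the 6 constraints hold; not an equilibrium.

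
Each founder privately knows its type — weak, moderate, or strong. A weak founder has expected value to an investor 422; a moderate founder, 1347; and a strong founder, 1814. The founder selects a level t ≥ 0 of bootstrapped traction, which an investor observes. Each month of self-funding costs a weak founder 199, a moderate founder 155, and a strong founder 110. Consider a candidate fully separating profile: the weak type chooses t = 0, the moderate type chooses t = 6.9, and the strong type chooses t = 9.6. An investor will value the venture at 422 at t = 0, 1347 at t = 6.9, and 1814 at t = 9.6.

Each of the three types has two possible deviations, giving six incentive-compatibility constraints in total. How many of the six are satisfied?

Weak (own payoff 422): to t=6.9 gives 1347 − 199×6.9 = -26.1 → no gain ✓; to t=9.6 gives 1814 − 199×9.6 = -96.4 → no gain ✓.
Moderate (own payoff 1347 − 155×6.9 = 277.5): to t=0 gives 422 → profitable ✗; to t=9.6 gives 1814 − 155×9.6 = 326 → profitable ✗.
Strong (own payoff 1814 − 110×9.6 = 758): to t=0 gives 422 → no gain ✓; to t=6.9 gives 1347 − 110×6.9 = 588 → no gain ✓.
4 of the 6 constraints hold; not an equilibrium.

4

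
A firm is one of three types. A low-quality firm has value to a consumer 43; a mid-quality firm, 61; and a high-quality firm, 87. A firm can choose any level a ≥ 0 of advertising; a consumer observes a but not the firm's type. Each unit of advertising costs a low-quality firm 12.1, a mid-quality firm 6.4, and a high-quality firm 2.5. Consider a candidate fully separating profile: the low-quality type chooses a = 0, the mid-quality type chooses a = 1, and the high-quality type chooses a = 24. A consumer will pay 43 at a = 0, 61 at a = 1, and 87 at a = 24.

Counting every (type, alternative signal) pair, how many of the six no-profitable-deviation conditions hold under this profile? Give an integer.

Low-quality (own payoff 43): to a=1 gives 61 − 12.1×1 = 48.9 → profitable ✗; to a=24 gives 87 − 12.1×24 = -203.4 → no gain ✓.
High-quality (own payoff 87 − 2.5×24 = 27): to a=0 gives 43 → profitable ✗; to a=1 gives 61 − 2.5×1 = 58.5 → profitable ✗.
Mid-quality (own payoff 61 − 6.4×1 = 54.6): to a=0 gives 43 → no gain ✓; to a=24 gives 87 − 6.4×24 = -66.6 → no gain ✓.
3 of the 6 constraints hold; not an equilibrium.

3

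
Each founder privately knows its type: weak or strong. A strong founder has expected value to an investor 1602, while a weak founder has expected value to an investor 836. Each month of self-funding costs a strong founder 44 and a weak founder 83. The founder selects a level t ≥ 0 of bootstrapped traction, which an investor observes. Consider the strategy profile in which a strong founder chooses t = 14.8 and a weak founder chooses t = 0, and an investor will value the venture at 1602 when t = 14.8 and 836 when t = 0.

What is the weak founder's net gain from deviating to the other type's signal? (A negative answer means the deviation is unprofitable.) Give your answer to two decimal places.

-462.40

Playing t = 0 the weak founder receives 836.
Deviating to t = 14.8 brings payment 1602 at cost 83 × 14.8 = 1228.4, netting 373.6.
Gain from deviating: 373.6 − 836 = -462.40.
The gain is negative, so the weak type's incentive-compatibility constraint is satisfied.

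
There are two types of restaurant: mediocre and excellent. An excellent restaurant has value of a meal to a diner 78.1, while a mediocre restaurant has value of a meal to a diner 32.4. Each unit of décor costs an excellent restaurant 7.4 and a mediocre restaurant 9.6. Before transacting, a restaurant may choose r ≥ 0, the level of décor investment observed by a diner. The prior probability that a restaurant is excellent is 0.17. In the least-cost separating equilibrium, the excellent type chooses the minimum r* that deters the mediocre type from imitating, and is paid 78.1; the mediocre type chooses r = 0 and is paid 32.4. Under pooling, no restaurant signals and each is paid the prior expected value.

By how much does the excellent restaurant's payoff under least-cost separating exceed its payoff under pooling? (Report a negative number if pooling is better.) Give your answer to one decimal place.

2.7

Least-cost separating signal: r* solves 32.4 = 78.1 − 9.6·r*, so r* = (78.1 − 32.4)/9.6 ≈ 4.7604.
Excellent type's separating payoff: 78.1 − 7.4 × r* = 78.1 − 7.4 × (78.1 − 32.4)/9.6 = 78.1 − 338.18/9.6 ≈ 42.873.
Pooling payoff: 0.17 × 78.1 + 0.83 × 32.4 = 40.169.
Difference: 42.873 − 40.169 = 2.704, i.e. 2.7 to one decimal place.
The excellent type prefers to separate.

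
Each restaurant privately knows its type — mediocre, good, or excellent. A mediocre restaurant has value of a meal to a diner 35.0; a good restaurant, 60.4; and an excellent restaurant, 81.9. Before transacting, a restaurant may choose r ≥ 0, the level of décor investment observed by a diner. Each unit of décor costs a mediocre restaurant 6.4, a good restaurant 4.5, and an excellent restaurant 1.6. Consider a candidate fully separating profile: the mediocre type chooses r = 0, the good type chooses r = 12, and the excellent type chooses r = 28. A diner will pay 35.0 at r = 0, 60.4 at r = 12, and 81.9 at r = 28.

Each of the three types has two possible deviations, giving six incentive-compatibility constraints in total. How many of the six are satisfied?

4

Mediocre (own payoff 35.0): to r=12 gives 60.4 − 6.4×12 = -16.4 → no gain ✓; to r=28 gives 81.9 − 6.4×28 = -97.3 → no gain ✓.
Good (own payoff 60.4 − 4.5×12 = 6.4): to r=0 gives 35.0 → profitable ✗; to r=28 gives 81.9 − 4.5×28 = -44.1 → no gain ✓.
Excellent (own payoff 81.9 − 1.6×28 = 37.1): to r=0 gives 35.0 → no gain ✓; to r=12 gives 60.4 − 1.6×12 = 41.2 → profitable ✗.
4 of the 6 constraints hold; not an equilibrium.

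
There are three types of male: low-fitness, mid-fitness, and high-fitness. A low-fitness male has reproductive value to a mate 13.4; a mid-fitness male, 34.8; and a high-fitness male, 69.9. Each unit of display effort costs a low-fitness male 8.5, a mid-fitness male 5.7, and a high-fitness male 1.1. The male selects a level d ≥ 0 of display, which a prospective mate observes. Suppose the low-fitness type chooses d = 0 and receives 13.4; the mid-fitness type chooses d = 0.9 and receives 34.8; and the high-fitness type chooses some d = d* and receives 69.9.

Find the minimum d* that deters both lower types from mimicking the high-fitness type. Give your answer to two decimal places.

Mid-fitness type (on-path payoff 34.8 − 5.7×0.9 = 29.67) won't mimic when 29.67 ≥ 69.9 − 5.7·d*, i.e. d* ≥ 7.06.
Low-fitness type (on-path payoff 13.4) won't mimic when 13.4 ≥ 69.9 − 8.5·d*, i.e. d* ≥ 6.65.
Both must hold, so d* = max(6.65, 7.06) = 7.06. The mid-fitness type's constraint binds.

7.06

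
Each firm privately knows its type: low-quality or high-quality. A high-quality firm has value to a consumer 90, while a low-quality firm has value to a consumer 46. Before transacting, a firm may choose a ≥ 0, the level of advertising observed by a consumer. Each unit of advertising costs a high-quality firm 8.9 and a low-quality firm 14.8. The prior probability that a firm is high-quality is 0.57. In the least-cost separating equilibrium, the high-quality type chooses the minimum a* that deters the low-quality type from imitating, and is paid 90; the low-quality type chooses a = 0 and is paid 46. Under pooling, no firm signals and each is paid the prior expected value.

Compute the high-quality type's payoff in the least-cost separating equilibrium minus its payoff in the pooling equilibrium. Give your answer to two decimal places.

Least-cost separating signal: a* solves 46 = 90 − 14.8·a*, so a* = (90 − 46)/14.8 ≈ 2.9730.
High-quality type's separating payoff: 90 − 8.9 × a* = 90 − 8.9 × (90 − 46)/14.8 = 90 − 391.6/14.8 ≈ 63.5405.
Pooling payoff: 0.57 × 90 + 0.43 × 46 = 71.08.
Difference: 63.5405 − 71.08 = -7.5395, i.e. -7.54 to two decimal places.
The high-quality type would prefer the pooling outcome.

-7.54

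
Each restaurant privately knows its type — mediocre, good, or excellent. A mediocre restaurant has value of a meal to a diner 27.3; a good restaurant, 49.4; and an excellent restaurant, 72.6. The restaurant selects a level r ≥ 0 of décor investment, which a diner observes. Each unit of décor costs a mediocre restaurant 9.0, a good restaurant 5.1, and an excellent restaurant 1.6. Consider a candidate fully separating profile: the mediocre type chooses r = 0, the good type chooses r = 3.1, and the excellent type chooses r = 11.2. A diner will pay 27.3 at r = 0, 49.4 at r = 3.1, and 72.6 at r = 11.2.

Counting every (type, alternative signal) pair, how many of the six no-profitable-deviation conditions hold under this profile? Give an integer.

6

Good (own payoff 49.4 − 5.1×3.1 = 33.59): to r=0 gives 27.3 → no gain ✓; to r=11.2 gives 72.6 − 5.1×11.2 = 15.48 → no gain ✓.
Excellent (own payoff 72.6 − 1.6×11.2 = 54.68): to r=0 gives 27.3 → no gain ✓; to r=3.1 gives 49.4 − 1.6×3.1 = 44.44 → no gain ✓.
Mediocre (own payoff 27.3): to r=3.1 gives 49.4 − 9.0×3.1 = 21.5 → no gain ✓; to r=11.2 gives 72.6 − 9.0×11.2 = -28.2 → no gain ✓.
6 of the 6 constraints hold; this profile is a separating equilibrium.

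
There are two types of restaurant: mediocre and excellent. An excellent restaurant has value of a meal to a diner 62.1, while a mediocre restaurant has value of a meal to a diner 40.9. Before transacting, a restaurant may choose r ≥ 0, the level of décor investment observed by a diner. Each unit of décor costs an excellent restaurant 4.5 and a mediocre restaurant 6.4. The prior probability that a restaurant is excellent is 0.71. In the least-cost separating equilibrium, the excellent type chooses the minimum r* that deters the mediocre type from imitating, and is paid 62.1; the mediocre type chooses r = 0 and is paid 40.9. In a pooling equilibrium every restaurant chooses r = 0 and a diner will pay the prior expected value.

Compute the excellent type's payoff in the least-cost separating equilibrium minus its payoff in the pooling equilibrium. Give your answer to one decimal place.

Least-cost separating signal: r* solves 40.9 = 62.1 − 6.4·r*, so r* = (62.1 − 40.9)/6.4 = 3.3125.
Excellent type's separating payoff: 62.1 − 4.5 × r* = 62.1 − 4.5 × (62.1 − 40.9)/6.4 = 62.1 − 95.4/6.4 ≈ 47.194.
Pooling payoff: 0.71 × 62.1 + 0.29 × 40.9 = 55.952.
Difference: 47.194 − 55.952 = -8.758, i.e. -8.8 to one decimal place.
The excellent type would prefer the pooling outcome.

-8.8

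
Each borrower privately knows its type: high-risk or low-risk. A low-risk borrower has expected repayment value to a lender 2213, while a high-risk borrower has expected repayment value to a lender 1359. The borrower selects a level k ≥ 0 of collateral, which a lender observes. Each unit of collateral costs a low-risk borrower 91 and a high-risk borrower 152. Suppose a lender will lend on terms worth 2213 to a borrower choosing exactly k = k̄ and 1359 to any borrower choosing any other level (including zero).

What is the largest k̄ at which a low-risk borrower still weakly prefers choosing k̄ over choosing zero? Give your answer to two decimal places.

Choosing k̄ yields the low-risk type 2213 − 91·k̄; choosing zero yields 1359.
The low-risk type is indifferent at 2213 − 91·k̄ = 1359, i.e. k̄ = (2213 − 1359) / 91 ≈ 9.38.
For any k̄ above 9.38 the low-risk type would rather pool at zero, so separation collapses.

9.38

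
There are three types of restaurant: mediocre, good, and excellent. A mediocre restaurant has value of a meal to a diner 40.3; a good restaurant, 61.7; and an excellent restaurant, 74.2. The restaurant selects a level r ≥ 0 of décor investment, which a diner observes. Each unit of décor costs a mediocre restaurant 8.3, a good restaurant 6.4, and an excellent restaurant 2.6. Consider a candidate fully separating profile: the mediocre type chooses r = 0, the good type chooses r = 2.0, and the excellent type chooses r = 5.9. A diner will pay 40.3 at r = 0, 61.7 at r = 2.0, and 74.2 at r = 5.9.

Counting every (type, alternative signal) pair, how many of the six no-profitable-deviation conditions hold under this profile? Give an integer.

Mediocre (own payoff 40.3): to r=2.0 gives 61.7 − 8.3×2.0 = 45.1 → profitable ✗; to r=5.9 gives 74.2 − 8.3×5.9 = 25.23 → no gain ✓.
Excellent (own payoff 74.2 − 2.6×5.9 = 58.86): to r=0 gives 40.3 → no gain ✓; to r=2.0 gives 61.7 − 2.6×2.0 = 56.5 → no gain ✓.
Good (own payoff 61.7 − 6.4×2.0 = 48.9): to r=0 gives 40.3 → no gain ✓; to r=5.9 gives 74.2 − 6.4×5.9 = 36.44 → no gain ✓.
5 of the 6 constraints hold; not an equilibrium.

5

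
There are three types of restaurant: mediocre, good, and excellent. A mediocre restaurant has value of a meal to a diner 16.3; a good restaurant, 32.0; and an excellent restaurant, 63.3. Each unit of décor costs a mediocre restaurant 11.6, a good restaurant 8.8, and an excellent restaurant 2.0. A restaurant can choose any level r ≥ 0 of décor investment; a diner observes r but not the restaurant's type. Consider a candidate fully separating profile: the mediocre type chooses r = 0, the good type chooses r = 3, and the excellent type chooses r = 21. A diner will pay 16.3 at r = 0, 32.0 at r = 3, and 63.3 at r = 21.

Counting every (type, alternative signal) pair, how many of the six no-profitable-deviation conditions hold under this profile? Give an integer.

Good (own payoff 32.0 − 8.8×3 = 5.6): to r=0 gives 16.3 → profitable ✗; to r=21 gives 63.3 − 8.8×21 = -121.5 → no gain ✓.
Mediocre (own payoff 16.3): to r=3 gives 32.0 − 11.6×3 = -2.8 → no gain ✓; to r=21 gives 63.3 − 11.6×21 = -180.3 → no gain ✓.
Excellent (own payoff 63.3 − 2.0×21 = 21.3): to r=0 gives 16.3 → no gain ✓; to r=3 gives 32.0 − 2.0×3 = 26 → profitable ✗.
4 of the 6 constraints hold; not an equilibrium.

4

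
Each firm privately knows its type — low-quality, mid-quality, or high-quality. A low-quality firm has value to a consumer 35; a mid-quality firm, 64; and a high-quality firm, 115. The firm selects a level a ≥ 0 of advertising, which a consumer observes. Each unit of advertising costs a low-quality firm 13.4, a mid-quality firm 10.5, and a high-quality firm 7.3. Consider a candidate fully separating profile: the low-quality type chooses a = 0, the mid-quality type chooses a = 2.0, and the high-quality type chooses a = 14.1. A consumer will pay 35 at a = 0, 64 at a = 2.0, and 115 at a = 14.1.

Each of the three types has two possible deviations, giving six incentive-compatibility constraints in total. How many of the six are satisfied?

Mid-quality (own payoff 64 − 10.5×2.0 = 43): to a=0 gives 35 → no gain ✓; to a=14.1 gives 115 − 10.5×14.1 = -33.05 → no gain ✓.
High-quality (own payoff 115 − 7.3×14.1 = 12.07): to a=0 gives 35 → profitable ✗; to a=2.0 gives 64 − 7.3×2.0 = 49.4 → profitable ✗.
Low-quality (own payoff 35): to a=2.0 gives 64 − 13.4×2.0 = 37.2 → profitable ✗; to a=14.1 gives 115 − 13.4×14.1 = -73.94 → no gain ✓.
3 of the 6 constraints hold; not an equilibrium.

3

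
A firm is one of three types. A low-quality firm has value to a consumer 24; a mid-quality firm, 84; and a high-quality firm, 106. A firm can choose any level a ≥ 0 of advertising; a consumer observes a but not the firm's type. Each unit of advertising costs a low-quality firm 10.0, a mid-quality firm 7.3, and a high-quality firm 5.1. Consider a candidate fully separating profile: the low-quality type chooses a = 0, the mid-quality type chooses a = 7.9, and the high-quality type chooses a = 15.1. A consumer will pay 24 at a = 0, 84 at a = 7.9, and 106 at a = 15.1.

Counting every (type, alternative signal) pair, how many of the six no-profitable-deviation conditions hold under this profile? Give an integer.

5

Low-quality (own payoff 24): to a=7.9 gives 84 − 10.0×7.9 = 5 → no gain ✓; to a=15.1 gives 106 − 10.0×15.1 = -45 → no gain ✓.
High-quality (own payoff 106 − 5.1×15.1 = 28.99): to a=0 gives 24 → no gain ✓; to a=7.9 gives 84 − 5.1×7.9 = 43.71 → profitable ✗.
Mid-quality (own payoff 84 − 7.3×7.9 = 26.33): to a=0 gives 24 → no gain ✓; to a=15.1 gives 106 − 7.3×15.1 = -4.23 → no gain ✓.
5 of the 6 constraints hold; not an equilibrium.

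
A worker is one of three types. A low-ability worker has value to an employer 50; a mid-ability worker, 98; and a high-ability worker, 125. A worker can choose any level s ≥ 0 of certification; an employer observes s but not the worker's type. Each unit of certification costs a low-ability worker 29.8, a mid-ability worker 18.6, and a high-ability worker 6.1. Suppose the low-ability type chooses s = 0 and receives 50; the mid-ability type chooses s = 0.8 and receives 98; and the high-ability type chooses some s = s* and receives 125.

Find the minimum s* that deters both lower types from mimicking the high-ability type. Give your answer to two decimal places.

2.52

Low-ability type (on-path payoff 50) won't mimic when 50 ≥ 125 − 29.8·s*, i.e. s* ≥ 2.52.
Mid-ability type (on-path payoff 98 − 18.6×0.8 = 83.12) won't mimic when 83.12 ≥ 125 − 18.6·s*, i.e. s* ≥ 2.25.
Both must hold, so s* = max(2.52, 2.25) = 2.52. The low-ability type's constraint binds.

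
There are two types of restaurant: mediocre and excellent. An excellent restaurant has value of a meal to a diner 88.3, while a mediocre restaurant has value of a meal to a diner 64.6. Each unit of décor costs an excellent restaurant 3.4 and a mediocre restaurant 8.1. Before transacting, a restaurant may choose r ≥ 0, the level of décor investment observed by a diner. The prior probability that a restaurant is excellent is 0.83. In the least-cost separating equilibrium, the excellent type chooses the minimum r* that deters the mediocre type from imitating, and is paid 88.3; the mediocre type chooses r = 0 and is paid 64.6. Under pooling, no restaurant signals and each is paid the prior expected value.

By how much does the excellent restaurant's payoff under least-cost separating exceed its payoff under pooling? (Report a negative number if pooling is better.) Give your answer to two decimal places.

Least-cost separating signal: r* solves 64.6 = 88.3 − 8.1·r*, so r* = (88.3 − 64.6)/8.1 ≈ 2.9259.
Excellent type's separating payoff: 88.3 − 3.4 × r* = 88.3 − 3.4 × (88.3 − 64.6)/8.1 = 88.3 − 80.58/8.1 ≈ 78.3519.
Pooling payoff: 0.83 × 88.3 + 0.17 × 64.6 = 84.271.
Difference: 78.3519 − 84.271 = -5.9191, i.e. -5.92 to two decimal places.
The excellent type would prefer the pooling outcome.

-5.92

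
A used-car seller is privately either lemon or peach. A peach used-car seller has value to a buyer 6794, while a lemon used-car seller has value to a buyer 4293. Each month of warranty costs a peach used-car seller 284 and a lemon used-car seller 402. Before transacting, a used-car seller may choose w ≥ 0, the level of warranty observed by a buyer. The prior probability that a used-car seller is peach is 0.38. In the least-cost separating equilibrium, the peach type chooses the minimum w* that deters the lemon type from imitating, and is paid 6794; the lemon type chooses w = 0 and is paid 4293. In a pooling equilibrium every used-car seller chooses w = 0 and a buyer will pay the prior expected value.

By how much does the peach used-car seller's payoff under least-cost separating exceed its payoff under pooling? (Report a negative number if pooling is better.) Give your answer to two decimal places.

-216.26

Least-cost separating signal: w* solves 4293 = 6794 − 402·w*, so w* = (6794 − 4293)/402 ≈ 6.2214.
Peach type's separating payoff: 6794 − 284 × w* = 6794 − 284 × (6794 − 4293)/402 = 6794 − 710284/402 ≈ 5027.1244.
Pooling payoff: 0.38 × 6794 + 0.62 × 4293 = 5243.38.
Difference: 5027.1244 − 5243.38 = -216.2556, i.e. -216.26 to two decimal places.
The peach type would prefer the pooling outcome.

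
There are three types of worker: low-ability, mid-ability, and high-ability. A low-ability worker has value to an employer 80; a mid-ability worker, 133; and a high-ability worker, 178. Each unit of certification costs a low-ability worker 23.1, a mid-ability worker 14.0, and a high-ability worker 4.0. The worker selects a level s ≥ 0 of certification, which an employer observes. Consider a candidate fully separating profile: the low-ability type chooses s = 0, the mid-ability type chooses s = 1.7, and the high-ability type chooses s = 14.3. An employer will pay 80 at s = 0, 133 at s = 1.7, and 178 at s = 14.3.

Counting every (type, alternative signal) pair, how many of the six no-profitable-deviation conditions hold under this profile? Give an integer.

High-ability (own payoff 178 − 4.0×14.3 = 120.8): to s=0 gives 80 → no gain ✓; to s=1.7 gives 133 − 4.0×1.7 = 126.2 → profitable ✗.
Mid-ability (own payoff 133 − 14.0×1.7 = 109.2): to s=0 gives 80 → no gain ✓; to s=14.3 gives 178 − 14.0×14.3 = -22.2 → no gain ✓.
Low-ability (own payoff 80): to s=1.7 gives 133 − 23.1×1.7 = 93.73 → profitable ✗; to s=14.3 gives 178 − 23.1×14.3 = -152.33 → no gain ✓.
4 of the 6 constraints hold; not an equilibrium.

4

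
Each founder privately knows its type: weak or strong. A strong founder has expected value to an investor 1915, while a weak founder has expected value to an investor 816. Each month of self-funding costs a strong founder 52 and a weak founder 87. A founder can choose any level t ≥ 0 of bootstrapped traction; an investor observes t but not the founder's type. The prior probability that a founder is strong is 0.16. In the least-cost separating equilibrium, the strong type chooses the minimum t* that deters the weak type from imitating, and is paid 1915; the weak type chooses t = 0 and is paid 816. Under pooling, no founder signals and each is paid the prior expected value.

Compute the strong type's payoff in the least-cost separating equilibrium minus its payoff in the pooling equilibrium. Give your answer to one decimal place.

Least-cost separating signal: t* solves 816 = 1915 − 87·t*, so t* = (1915 − 816)/87 ≈ 12.6322.
Strong type's separating payoff: 1915 − 52 × t* = 1915 − 52 × (1915 − 816)/87 = 1915 − 57148/87 ≈ 1258.126.
Pooling payoff: 0.16 × 1915 + 0.84 × 816 = 991.84.
Difference: 1258.126 − 991.84 = 266.286, i.e. 266.3 to one decimal place.
The strong type prefers to separate.

266.3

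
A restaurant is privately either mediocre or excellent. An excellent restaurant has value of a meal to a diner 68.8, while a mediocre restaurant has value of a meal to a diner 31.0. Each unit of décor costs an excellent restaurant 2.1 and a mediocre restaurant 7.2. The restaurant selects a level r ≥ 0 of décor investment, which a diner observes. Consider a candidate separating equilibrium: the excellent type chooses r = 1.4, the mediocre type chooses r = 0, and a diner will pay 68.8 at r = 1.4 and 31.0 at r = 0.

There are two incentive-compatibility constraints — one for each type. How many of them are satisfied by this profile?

1

Mediocre type: stay at 0 → 31.0; mimic → 68.8 − 7.2 × 1.4 = 58.72. IC fails (31.0 < 58.72).
Excellent type: signal → 68.8 − 2.1 × 1.4 = 65.86; deviate to 0 → 31.0. IC holds (65.86 ≥ 31.0).
1 of 2 constraints hold, so this profile is not an equilibrium.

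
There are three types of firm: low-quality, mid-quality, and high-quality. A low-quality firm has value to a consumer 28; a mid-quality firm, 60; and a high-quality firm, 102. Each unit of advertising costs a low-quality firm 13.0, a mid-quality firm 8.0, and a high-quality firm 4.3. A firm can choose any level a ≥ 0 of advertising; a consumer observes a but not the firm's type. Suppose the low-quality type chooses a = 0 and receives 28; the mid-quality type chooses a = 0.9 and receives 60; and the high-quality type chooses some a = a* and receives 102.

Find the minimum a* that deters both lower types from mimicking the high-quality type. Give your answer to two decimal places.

Mid-quality type (on-path payoff 60 − 8.0×0.9 = 52.8) won't mimic when 52.8 ≥ 102 − 8.0·a*, i.e. a* ≥ 6.15.
Low-quality type (on-path payoff 28) won't mimic when 28 ≥ 102 − 13.0·a*, i.e. a* ≥ 5.69.
Both must hold, so a* = max(5.69, 6.15) = 6.15. The mid-quality type's constraint binds.

6.15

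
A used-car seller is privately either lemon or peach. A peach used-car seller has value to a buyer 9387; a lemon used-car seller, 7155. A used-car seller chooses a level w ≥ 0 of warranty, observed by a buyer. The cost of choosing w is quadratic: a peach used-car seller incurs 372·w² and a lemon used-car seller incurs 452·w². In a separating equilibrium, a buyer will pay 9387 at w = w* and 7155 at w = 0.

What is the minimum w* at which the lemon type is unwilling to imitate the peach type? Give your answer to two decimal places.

2.22

The lemon type at w = 0 receives 7155; imitating at w* yields 9387 − 452·w*².
Indifference: 7155 = 9387 − 452·w*², so w*² = (9387 − 7155) / 452 ≈ 4.9381.
w* = √4.9381 ≈ 2.22.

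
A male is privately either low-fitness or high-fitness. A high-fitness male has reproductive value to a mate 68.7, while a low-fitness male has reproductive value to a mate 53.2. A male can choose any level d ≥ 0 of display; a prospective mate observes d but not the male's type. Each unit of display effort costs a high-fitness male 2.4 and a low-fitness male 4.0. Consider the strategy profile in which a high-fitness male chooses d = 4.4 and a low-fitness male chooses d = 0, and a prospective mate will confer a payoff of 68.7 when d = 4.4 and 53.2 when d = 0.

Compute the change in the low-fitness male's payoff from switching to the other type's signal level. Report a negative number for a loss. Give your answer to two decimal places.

-2.10

Playing d = 0 the low-fitness male receives 53.2.
Deviating to d = 4.4 brings payment 68.7 at cost 4.0 × 4.4 = 17.6, netting 51.1.
Gain from deviating: 51.1 − 53.2 = -2.10.
The gain is negative, so the low-fitness type's incentive-compatibility constraint is satisfied.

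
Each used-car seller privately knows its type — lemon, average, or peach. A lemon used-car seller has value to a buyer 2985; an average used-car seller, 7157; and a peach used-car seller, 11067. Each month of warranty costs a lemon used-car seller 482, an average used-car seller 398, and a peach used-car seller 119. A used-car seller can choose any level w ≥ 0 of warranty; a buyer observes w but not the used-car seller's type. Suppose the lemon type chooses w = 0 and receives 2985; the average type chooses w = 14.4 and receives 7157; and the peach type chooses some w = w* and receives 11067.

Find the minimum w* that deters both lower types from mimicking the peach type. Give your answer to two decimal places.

24.22

Average type (on-path payoff 7157 − 398×14.4 = 1425.8) won't mimic when 1425.8 ≥ 11067 − 398·w*, i.e. w* ≥ 24.22.
Lemon type (on-path payoff 2985) won't mimic when 2985 ≥ 11067 − 482·w*, i.e. w* ≥ 16.77.
Both must hold, so w* = max(16.77, 24.22) = 24.22. The average type's constraint binds.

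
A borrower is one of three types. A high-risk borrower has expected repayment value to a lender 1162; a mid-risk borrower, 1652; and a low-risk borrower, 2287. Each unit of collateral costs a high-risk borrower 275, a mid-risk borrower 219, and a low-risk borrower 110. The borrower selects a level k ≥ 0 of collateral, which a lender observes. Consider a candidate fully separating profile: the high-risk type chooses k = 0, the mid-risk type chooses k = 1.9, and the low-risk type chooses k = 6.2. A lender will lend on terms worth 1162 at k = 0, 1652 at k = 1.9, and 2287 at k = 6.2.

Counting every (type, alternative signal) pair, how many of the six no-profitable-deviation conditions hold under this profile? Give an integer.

High-risk (own payoff 1162): to k=1.9 gives 1652 − 275×1.9 = 1129.5 → no gain ✓; to k=6.2 gives 2287 − 275×6.2 = 582 → no gain ✓.
Low-risk (own payoff 2287 − 110×6.2 = 1605): to k=0 gives 1162 → no gain ✓; to k=1.9 gives 1652 − 110×1.9 = 1443 → no gain ✓.
Mid-risk (own payoff 1652 − 219×1.9 = 1235.9): to k=0 gives 1162 → no gain ✓; to k=6.2 gives 2287 − 219×6.2 = 929.2 → no gain ✓.
6 of the 6 constraints hold; this profile is a separating equilibrium.

6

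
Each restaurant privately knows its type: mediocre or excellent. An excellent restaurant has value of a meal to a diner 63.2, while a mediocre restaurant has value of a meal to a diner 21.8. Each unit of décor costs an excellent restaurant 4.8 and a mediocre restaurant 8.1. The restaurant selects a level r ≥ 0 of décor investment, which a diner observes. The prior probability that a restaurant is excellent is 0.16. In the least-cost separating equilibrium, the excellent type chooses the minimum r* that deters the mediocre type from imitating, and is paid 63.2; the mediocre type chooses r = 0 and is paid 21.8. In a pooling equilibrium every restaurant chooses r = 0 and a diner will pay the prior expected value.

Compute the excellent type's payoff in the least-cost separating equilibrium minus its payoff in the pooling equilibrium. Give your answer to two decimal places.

10.24

Least-cost separating signal: r* solves 21.8 = 63.2 − 8.1·r*, so r* = (63.2 − 21.8)/8.1 ≈ 5.1111.
Excellent type's separating payoff: 63.2 − 4.8 × r* = 63.2 − 4.8 × (63.2 − 21.8)/8.1 = 63.2 − 198.72/8.1 ≈ 38.6667.
Pooling payoff: 0.16 × 63.2 + 0.84 × 21.8 = 28.424.
Difference: 38.6667 − 28.424 = 10.2427, i.e. 10.24 to two decimal places.
The excellent type prefers to separate.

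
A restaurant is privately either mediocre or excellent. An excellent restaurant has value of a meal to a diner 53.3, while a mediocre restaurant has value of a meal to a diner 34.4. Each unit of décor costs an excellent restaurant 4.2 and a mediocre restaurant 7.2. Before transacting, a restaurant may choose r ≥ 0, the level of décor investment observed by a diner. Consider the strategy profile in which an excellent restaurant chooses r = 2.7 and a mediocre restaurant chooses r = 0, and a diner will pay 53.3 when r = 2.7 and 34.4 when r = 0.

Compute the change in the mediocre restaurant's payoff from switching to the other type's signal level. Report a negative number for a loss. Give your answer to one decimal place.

Playing r = 0 the mediocre restaurant receives 34.4.
Deviating to r = 2.7 brings payment 53.3 at cost 7.2 × 2.7 = 19.44, netting 33.86.
Gain from deviating: 33.86 − 34.4 = -0.54, i.e. -0.5 to one decimal place.
The gain is negative, so the mediocre type's incentive-compatibility constraint is satisfied.

-0.5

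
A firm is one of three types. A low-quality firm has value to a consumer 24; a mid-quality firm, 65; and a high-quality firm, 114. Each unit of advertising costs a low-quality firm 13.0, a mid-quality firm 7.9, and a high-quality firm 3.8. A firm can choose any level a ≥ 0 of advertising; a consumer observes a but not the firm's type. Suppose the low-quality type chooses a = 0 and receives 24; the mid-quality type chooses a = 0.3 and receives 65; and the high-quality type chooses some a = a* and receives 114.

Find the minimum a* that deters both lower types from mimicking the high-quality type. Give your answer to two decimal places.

6.92

Low-quality type (on-path payoff 24) won't mimic when 24 ≥ 114 − 13.0·a*, i.e. a* ≥ 6.92.
Mid-quality type (on-path payoff 65 − 7.9×0.3 = 62.63) won't mimic when 62.63 ≥ 114 − 7.9·a*, i.e. a* ≥ 6.50.
Both must hold, so a* = max(6.92, 6.50) = 6.92. The low-quality type's constraint binds.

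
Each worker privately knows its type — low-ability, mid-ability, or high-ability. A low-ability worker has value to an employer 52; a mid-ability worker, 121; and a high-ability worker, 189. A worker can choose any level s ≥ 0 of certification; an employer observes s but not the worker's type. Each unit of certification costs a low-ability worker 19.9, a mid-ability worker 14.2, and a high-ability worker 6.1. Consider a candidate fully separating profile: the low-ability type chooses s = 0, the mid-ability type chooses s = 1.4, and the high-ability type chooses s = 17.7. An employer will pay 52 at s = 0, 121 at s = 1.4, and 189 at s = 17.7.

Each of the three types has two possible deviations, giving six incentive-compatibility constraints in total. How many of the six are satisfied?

4

Mid-ability (own payoff 121 − 14.2×1.4 = 101.12): to s=0 gives 52 → no gain ✓; to s=17.7 gives 189 − 14.2×17.7 = -62.34 → no gain ✓.
Low-ability (own payoff 52): to s=1.4 gives 121 − 19.9×1.4 = 93.14 → profitable ✗; to s=17.7 gives 189 − 19.9×17.7 = -163.23 → no gain ✓.
High-ability (own payoff 189 − 6.1×17.7 = 81.03): to s=0 gives 52 → no gain ✓; to s=1.4 gives 121 − 6.1×1.4 = 112.46 → profitable ✗.
4 of the 6 constraints hold; not an equilibrium.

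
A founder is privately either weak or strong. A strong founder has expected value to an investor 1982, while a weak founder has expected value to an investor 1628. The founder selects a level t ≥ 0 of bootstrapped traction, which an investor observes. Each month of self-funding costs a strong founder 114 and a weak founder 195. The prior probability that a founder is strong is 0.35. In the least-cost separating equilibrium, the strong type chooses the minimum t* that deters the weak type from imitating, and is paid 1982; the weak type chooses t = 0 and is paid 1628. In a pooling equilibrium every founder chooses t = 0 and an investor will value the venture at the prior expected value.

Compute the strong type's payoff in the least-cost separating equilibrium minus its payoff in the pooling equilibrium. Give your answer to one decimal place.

23.1

Least-cost separating signal: t* solves 1628 = 1982 − 195·t*, so t* = (1982 − 1628)/195 ≈ 1.8154.
Strong type's separating payoff: 1982 − 114 × t* = 1982 − 114 × (1982 − 1628)/195 = 1982 − 40356/195 ≈ 1775.046.
Pooling payoff: 0.35 × 1982 + 0.65 × 1628 = 1751.9.
Difference: 1775.046 − 1751.9 = 23.146, i.e. 23.1 to one decimal place.
The strong type prefers to separate.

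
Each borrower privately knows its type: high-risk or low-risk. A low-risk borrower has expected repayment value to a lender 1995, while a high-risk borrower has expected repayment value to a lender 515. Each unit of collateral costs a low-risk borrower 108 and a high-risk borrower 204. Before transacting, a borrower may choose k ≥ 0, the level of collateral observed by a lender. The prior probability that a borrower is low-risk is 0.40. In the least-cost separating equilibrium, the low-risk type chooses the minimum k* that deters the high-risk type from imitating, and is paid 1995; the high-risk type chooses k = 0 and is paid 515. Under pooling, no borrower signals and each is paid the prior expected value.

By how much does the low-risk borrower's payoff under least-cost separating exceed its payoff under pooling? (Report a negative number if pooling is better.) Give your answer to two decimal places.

104.47

Least-cost separating signal: k* solves 515 = 1995 − 204·k*, so k* = (1995 − 515)/204 ≈ 7.2549.
Low-risk type's separating payoff: 1995 − 108 × k* = 1995 − 108 × (1995 − 515)/204 = 1995 − 159840/204 ≈ 1211.4706.
Pooling payoff: 0.40 × 1995 + 0.60 × 515 = 1107.
Difference: 1211.4706 − 1107 = 104.4706, i.e. 104.47 to two decimal places.
The low-risk type prefers to separate.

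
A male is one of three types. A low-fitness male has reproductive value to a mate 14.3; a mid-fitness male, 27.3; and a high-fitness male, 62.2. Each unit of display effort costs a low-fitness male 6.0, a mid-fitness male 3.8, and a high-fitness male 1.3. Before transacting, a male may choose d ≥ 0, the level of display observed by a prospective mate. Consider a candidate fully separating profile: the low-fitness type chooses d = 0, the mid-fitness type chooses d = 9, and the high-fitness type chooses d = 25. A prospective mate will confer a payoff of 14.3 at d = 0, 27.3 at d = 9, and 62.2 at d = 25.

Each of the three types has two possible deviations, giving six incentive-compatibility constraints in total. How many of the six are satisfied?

5

Mid-fitness (own payoff 27.3 − 3.8×9 = -6.9): to d=0 gives 14.3 → profitable ✗; to d=25 gives 62.2 − 3.8×25 = -32.8 → no gain ✓.
High-fitness (own payoff 62.2 − 1.3×25 = 29.7): to d=0 gives 14.3 → no gain ✓; to d=9 gives 27.3 − 1.3×9 = 15.6 → no gain ✓.
Low-fitness (own payoff 14.3): to d=9 gives 27.3 − 6.0×9 = -26.7 → no gain ✓; to d=25 gives 62.2 − 6.0×25 = -87.8 → no gain ✓.
5 of the 6 constraints hold; not an equilibrium.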